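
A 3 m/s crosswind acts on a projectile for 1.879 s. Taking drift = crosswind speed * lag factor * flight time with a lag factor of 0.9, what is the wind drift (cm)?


drift = v_wind * lag * t = 3 * 0.9 * 1.879 = 5.0733 m ≈ 507.3 cm

507.3 cm


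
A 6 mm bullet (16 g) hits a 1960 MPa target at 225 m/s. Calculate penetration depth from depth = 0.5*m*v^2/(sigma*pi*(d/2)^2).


A = pi*(d/2)^2 = pi*(6/2)^2 = 28.2743 mm^2
E = 0.5*m*v^2 = 0.5*0.016*225^2 = 405 J
depth = E/(sigma*A) = 405 J / (1960 MPa * 28.2743 mm^2) = 405/(1960 * 28.2743) m = 0.00730814 m ≈ 7.308 mm

7.308 mm


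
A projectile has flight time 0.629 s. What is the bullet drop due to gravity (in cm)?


drop = 0.5*g*t^2 = 0.5*9.81*0.629^2 = 1.94062 m ≈ 194.1 cm

194.1 cm


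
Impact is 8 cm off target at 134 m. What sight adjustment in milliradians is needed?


1 mrad subtends 1 cm per 10 m of range, so adj = error_cm / (dist_m / 10) = 8 / (134/10) = 0.597 mrad

0.597 mrad


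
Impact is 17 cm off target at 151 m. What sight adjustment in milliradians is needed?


1 mrad subtends 1 cm per 10 m of range, so adj = error_cm / (dist_m / 10) = 17 / (151/10) = 1.126 mrad

1.126 mrad


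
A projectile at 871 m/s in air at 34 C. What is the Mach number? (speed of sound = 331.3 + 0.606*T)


a = 331.3 + 0.606*(34) = 351.904 m/s
M = v/a = 871/351.904 = 2.475

2.475


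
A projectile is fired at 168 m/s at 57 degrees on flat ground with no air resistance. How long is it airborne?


T = 2*v0*sin(theta)/g = 2*168*sin(57°)/9.81 = 28.73 s

28.73 s


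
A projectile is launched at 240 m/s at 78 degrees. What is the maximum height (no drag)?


H = (v0*sin(theta))^2 / (2g) = (240*sin(78°))^2 / (2*9.81) = 2809 m

2809 m


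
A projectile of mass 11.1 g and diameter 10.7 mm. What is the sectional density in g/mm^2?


SD = m/d^2 = 11.1/10.7^2 = 0.09695 g/mm^2

0.09695 g/mm^2


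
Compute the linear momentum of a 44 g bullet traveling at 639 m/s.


p = m*v = 0.044*639 = 28.12 kg·m/s

28.12 kg·m/s


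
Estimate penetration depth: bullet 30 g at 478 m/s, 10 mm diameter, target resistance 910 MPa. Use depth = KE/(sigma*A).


A = pi*(d/2)^2 = pi*(10/2)^2 = 78.5398 mm^2
E = 0.5*m*v^2 = 0.5*0.03*478^2 = 3427.26 J
depth = E/(sigma*A) = 3427.26 J / (910 MPa * 78.5398 mm^2) = 3427.26/(910 * 78.5398) m = 0.047953 m ≈ 47.95 mm

47.95 mm


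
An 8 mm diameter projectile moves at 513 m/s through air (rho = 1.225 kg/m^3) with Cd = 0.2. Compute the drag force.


A = pi*(d/2)^2 = pi*(8/2000)^2 = 5.02655e-05 m^2
Fd = 0.5*Cd*rho*A*v^2 = 0.5*0.2*1.225*5.02655e-05*513^2 = 1.62 N

1.62 N


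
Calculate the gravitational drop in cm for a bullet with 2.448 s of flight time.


drop = 0.5*g*t^2 = 0.5*9.81*2.448^2 = 29.3942 m ≈ 2939 cm

2939 cm


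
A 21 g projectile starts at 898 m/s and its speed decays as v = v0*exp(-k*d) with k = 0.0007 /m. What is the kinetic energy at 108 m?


v = v0*exp(-k*d) = 898*exp(-0.0007*108) = 832.614 m/s
E = 0.5*m*v^2 = 0.5*0.021*832.614^2 = 7279 J

7279 J


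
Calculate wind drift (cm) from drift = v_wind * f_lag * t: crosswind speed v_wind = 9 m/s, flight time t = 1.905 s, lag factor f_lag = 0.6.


drift = v_wind * lag * t = 9 * 0.6 * 1.905 = 10.287 m ≈ 1029 cm

1029 cm


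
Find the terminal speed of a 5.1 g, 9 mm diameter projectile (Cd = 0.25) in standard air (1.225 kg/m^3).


A = pi*(d/2)^2 = pi*(9/2000)^2 = 6.36173e-05 m^2
vt = sqrt(2mg/(Cd*rho*A)) = sqrt(2*0.0051*9.81/(0.25 * 1.225 * 6.36173e-05)) = 71.67 m/s

71.67 m/s


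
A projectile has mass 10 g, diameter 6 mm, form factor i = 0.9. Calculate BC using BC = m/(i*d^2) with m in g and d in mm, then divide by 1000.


BC = m/(i*d^2*1000) = 10/(0.9 * 6^2 * 1000) = 0.0003086

0.0003086


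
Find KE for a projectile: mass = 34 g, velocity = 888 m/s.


E = 0.5*m*v^2 = 0.5*0.034*888^2 = 13405 J

13405 J


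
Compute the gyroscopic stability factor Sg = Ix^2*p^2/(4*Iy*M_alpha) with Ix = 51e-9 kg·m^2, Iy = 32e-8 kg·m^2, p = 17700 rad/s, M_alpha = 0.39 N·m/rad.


Sg = Ix^2 * p^2 / (4 * Iy * M_alpha) = (51e-9)^2 * 17700^2 / (4 * 32e-8 * 0.39) = 1.632

1.632


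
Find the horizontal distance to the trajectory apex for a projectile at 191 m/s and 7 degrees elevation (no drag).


R = v0^2*sin(2*theta)/g = 191^2*sin(2*7°)/9.81 = 899.649 m
apex_dist = R/2 = 899.649/2 = 449.8 m

449.8 m


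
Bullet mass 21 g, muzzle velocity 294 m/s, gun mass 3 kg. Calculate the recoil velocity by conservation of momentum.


v_recoil = m_p * v_p / m_gun = 0.021 * 294 / 3 = 2.058 m/s

2.058 m/s


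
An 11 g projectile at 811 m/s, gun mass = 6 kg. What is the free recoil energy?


v_r = m_p*v_p/m_gun = 0.011*811/6 = 1.48683 m/s, E_r = 0.5*m_gun*v_r^2 = 0.5*6*1.48683^2 = 6.632 J

6.632 J


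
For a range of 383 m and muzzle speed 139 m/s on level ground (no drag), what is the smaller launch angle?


sin(2*theta) = R*g/v0^2 = 383*9.81/139^2 = 0.194464, theta = arcsin(0.194464)/2 = 5.607°

5.607 degrees


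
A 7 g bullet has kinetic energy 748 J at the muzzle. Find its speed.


v = sqrt(2*E/m) = sqrt(2*748/0.007) = 462.3 m/s

462.3 m/s


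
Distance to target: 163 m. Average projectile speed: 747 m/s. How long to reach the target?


t = d/v = 163/747 = 0.2182 s

0.2182 s


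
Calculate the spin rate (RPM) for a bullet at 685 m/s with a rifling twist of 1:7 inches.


twist_m = 7*0.0254 = 0.1778 m
spin = v/twist = 685/0.1778 = 3852.643 rev/s
RPM = spin*60 = 3852.643*60 ≈ 231159 RPM

231159 RPM


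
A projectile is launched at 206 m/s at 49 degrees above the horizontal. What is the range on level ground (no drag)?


R = v0^2 * sin(2*theta) / g = 206^2 * sin(2*49°) / 9.81 = 4284 m

4284 m


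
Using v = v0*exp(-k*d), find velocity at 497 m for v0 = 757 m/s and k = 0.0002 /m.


v = v0*exp(-k*d) = 757*exp(-0.0002*497) = 685.4 m/s

685.4 m/s


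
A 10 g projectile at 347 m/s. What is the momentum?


p = m*v = 0.01*347 = 3.47 kg·m/s

3.47 kg·m/s


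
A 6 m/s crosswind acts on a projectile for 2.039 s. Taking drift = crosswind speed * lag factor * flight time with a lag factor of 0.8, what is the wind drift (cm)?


drift = v_wind * lag * t = 6 * 0.8 * 2.039 = 9.7872 m ≈ 978.7 cm

978.7 cm


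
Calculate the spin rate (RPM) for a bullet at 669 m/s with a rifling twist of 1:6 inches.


twist_m = 6*0.0254 = 0.1524 m
spin = v/twist = 669/0.1524 = 4389.764 rev/s
RPM = spin*60 = 4389.764*60 ≈ 263386 RPM

263386 RPM


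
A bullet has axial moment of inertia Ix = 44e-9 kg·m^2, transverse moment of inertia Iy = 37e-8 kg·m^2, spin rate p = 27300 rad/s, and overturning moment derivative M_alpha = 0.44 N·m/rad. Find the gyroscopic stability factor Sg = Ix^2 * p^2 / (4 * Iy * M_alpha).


Sg = Ix^2 * p^2 / (4 * Iy * M_alpha) = (44e-9)^2 * 27300^2 / (4 * 37e-8 * 0.44) = 2.216

2.216


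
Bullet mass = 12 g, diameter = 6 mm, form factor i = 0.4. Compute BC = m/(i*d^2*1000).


BC = m/(i*d^2*1000) = 12/(0.4 * 6^2 * 1000) = 0.0008333

0.0008333


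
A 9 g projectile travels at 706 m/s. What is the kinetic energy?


E = 0.5*m*v^2 = 0.5*0.009*706^2 = 2243 J

2243 J


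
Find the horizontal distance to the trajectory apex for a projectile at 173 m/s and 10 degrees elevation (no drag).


R = v0^2*sin(2*theta)/g = 173^2*sin(2*10°)/9.81 = 1043.46 m
apex_dist = R/2 = 1043.46/2 = 521.7 m

521.7 m


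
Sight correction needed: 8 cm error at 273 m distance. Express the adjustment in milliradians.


1 mrad subtends 1 cm per 10 m of range, so adj = error_cm / (dist_m / 10) = 8 / (273/10) = 0.293 mrad

0.293 mrad


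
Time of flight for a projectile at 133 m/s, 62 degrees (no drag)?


T = 2*v0*sin(theta)/g = 2*133*sin(62°)/9.81 = 23.94 s

23.94 s


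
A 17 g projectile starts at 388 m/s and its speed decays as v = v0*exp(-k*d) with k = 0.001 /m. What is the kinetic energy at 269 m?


v = v0*exp(-k*d) = 388*exp(-0.001*269) = 296.488 m/s
E = 0.5*m*v^2 = 0.5*0.017*296.488^2 = 747.2 J

747.2 J


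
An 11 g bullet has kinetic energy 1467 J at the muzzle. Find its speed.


v = sqrt(2*E/m) = sqrt(2*1467/0.011) = 516.5 m/s

516.5 m/s


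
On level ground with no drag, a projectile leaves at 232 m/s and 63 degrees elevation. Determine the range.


R = v0^2 * sin(2*theta) / g = 232^2 * sin(2*63°) / 9.81 = 4439 m

4439 m


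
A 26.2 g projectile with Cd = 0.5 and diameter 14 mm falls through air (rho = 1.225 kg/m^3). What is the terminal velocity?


A = pi*(d/2)^2 = pi*(14/2000)^2 = 1.53938e-04 m^2
vt = sqrt(2mg/(Cd*rho*A)) = sqrt(2*0.0262*9.81/(0.5 * 1.225 * 1.53938e-04)) = 73.84 m/s

73.84 m/s


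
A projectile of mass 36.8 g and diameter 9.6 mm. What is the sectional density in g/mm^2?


SD = m/d^2 = 36.8/9.6^2 = 0.3993 g/mm^2

0.3993 g/mm^2


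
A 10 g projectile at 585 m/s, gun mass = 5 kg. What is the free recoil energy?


v_r = m_p*v_p/m_gun = 0.01*585/5 = 1.17 m/s, E_r = 0.5*m_gun*v_r^2 = 0.5*5*1.17^2 = 3.422 J

3.422 J


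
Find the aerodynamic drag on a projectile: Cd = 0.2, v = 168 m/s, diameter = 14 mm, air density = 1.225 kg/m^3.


A = pi*(d/2)^2 = pi*(14/2000)^2 = 1.53938e-04 m^2
Fd = 0.5*Cd*rho*A*v^2 = 0.5*0.2*1.225*1.53938e-04*168^2 = 0.5322 N

0.5322 N


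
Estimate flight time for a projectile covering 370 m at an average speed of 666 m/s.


t = d/v = 370/666 = 0.5556 s

0.5556 s


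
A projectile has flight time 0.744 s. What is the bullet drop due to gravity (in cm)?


drop = 0.5*g*t^2 = 0.5*9.81*0.744^2 = 2.71509 m ≈ 271.5 cm

271.5 cm


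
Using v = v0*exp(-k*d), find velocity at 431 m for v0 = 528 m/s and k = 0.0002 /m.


v = v0*exp(-k*d) = 528*exp(-0.0002*431) = 484.4 m/s

484.4 m/s


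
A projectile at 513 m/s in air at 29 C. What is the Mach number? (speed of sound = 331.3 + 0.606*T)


a = 331.3 + 0.606*(29) = 348.874 m/s
M = v/a = 513/348.874 = 1.47

1.47


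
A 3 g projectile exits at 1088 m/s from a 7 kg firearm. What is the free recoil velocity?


v_recoil = m_p * v_p / m_gun = 0.003 * 1088 / 7 = 0.4663 m/s

0.4663 m/s


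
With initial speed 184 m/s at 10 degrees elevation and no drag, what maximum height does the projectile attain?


H = (v0*sin(theta))^2 / (2g) = (184*sin(10°))^2 / (2*9.81) = 52.03 m

52.03 m


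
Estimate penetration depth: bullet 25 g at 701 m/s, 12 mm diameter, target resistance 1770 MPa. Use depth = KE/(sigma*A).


A = pi*(d/2)^2 = pi*(12/2)^2 = 113.097 mm^2
E = 0.5*m*v^2 = 0.5*0.025*701^2 = 6142.51 J
depth = E/(sigma*A) = 6142.51 J / (1770 MPa * 113.097 mm^2) = 6142.51/(1770 * 113.097) m = 0.0306846 m ≈ 30.68 mm

30.68 mm


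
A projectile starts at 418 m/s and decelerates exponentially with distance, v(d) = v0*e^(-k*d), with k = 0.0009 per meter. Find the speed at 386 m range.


v = v0*exp(-k*d) = 418*exp(-0.0009*386) = 295.3 m/s

295.3 m/s


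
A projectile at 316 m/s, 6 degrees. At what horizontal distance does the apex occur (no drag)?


R = v0^2*sin(2*theta)/g = 316^2*sin(2*6°)/9.81 = 2116.33 m
apex_dist = R/2 = 2116.33/2 = 1058 m

1058 m


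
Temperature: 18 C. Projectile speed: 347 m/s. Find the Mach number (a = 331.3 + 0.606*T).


a = 331.3 + 0.606*(18) = 342.208 m/s
M = v/a = 347/342.208 = 1.014

1.014


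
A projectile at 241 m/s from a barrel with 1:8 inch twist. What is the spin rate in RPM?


twist_m = 8*0.0254 = 0.2032 m
spin = v/twist = 241/0.2032 = 1186.024 rev/s
RPM = spin*60 = 1186.024*60 ≈ 71161 RPM

71161 RPM


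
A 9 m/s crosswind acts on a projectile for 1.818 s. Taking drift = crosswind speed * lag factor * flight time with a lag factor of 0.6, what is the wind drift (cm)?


drift = v_wind * lag * t = 9 * 0.6 * 1.818 = 9.8172 m ≈ 981.7 cm

981.7 cm


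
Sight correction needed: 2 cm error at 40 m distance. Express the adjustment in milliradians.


1 mrad subtends 1 cm per 10 m of range, so adj = error_cm / (dist_m / 10) = 2 / (40/10) = 0.5 mrad

0.5 mrad


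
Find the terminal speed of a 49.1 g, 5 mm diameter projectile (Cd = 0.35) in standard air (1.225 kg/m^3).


A = pi*(d/2)^2 = pi*(5/2000)^2 = 1.96350e-05 m^2
vt = sqrt(2mg/(Cd*rho*A)) = sqrt(2*0.0491*9.81/(0.35 * 1.225 * 1.96350e-05)) = 338.3 m/s

338.3 m/s


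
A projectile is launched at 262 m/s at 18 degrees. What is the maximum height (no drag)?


H = (v0*sin(theta))^2 / (2g) = (262*sin(18°))^2 / (2*9.81) = 334.1 m

334.1 m


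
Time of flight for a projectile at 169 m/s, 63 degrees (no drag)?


T = 2*v0*sin(theta)/g = 2*169*sin(63°)/9.81 = 30.7 s

30.7 s


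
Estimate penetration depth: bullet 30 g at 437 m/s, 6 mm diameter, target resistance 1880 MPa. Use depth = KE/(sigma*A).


A = pi*(d/2)^2 = pi*(6/2)^2 = 28.2743 mm^2
E = 0.5*m*v^2 = 0.5*0.03*437^2 = 2864.53 J
depth = E/(sigma*A) = 2864.53 J / (1880 MPa * 28.2743 mm^2) = 2864.53/(1880 * 28.2743) m = 0.0538895 m ≈ 53.89 mm

53.89 mm


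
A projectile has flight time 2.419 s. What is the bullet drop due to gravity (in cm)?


drop = 0.5*g*t^2 = 0.5*9.81*2.419^2 = 28.7019 m ≈ 2870 cm

2870 cm


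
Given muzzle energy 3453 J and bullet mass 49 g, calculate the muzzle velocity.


v = sqrt(2*E/m) = sqrt(2*3453/0.049) = 375.4 m/s

375.4 m/s


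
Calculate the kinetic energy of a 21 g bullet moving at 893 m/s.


E = 0.5*m*v^2 = 0.5*0.021*893^2 = 8373 J

8373 J


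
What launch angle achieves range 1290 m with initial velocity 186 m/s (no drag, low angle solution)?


sin(2*theta) = R*g/v0^2 = 1290*9.81/186^2 = 0.365791, theta = arcsin(0.365791)/2 = 10.73°

10.73 degrees


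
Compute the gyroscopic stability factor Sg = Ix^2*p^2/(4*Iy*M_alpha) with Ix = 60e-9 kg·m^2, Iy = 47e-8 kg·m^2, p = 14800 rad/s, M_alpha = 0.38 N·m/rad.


Sg = Ix^2 * p^2 / (4 * Iy * M_alpha) = (60e-9)^2 * 14800^2 / (4 * 47e-8 * 0.38) = 1.104

1.104


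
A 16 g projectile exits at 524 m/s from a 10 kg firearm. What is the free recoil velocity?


v_recoil = m_p * v_p / m_gun = 0.016 * 524 / 10 = 0.8384 m/s

0.8384 m/s


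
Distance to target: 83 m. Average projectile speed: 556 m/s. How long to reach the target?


t = d/v = 83/556 = 0.1493 s

0.1493 s


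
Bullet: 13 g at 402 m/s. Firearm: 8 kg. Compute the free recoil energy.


v_r = m_p*v_p/m_gun = 0.013*402/8 = 0.65325 m/s, E_r = 0.5*m_gun*v_r^2 = 0.5*8*0.65325^2 = 1.707 J

1.707 J


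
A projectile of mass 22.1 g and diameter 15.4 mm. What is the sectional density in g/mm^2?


SD = m/d^2 = 22.1/15.4^2 = 0.09319 g/mm^2

0.09319 g/mm^2


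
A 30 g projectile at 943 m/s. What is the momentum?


p = m*v = 0.03*943 = 28.29 kg·m/s

28.29 kg·m/s


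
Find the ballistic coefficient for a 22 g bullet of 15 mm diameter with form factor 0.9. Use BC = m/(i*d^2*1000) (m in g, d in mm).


BC = m/(i*d^2*1000) = 22/(0.9 * 15^2 * 1000) = 0.0001086

0.0001086


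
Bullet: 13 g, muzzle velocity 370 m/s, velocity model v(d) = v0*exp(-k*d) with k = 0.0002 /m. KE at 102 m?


v = v0*exp(-k*d) = 370*exp(-0.0002*102) = 362.528 m/s
E = 0.5*m*v^2 = 0.5*0.013*362.528^2 = 854.3 J

854.3 J


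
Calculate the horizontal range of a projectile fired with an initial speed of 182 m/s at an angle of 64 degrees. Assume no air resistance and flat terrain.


R = v0^2 * sin(2*theta) / g = 182^2 * sin(2*64°) / 9.81 = 2661 m

2661 m


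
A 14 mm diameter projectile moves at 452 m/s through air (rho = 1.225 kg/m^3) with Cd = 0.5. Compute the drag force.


A = pi*(d/2)^2 = pi*(14/2000)^2 = 1.53938e-04 m^2
Fd = 0.5*Cd*rho*A*v^2 = 0.5*0.5*1.225*1.53938e-04*452^2 = 9.632 N

9.632 N


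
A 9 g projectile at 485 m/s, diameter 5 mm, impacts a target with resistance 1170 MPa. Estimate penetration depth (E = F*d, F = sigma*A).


A = pi*(d/2)^2 = pi*(5/2)^2 = 19.635 mm^2
E = 0.5*m*v^2 = 0.5*0.009*485^2 = 1058.51 J
depth = E/(sigma*A) = 1058.51 J / (1170 MPa * 19.635 mm^2) = 1058.51/(1170 * 19.635) m = 0.0460766 m ≈ 46.08 mm

46.08 mm


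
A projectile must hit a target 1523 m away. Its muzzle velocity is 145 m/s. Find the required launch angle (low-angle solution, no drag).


sin(2*theta) = R*g/v0^2 = 1523*9.81/145^2 = 0.710613, theta = arcsin(0.710613)/2 = 22.64°

22.64 degrees


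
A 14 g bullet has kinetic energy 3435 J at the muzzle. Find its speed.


v = sqrt(2*E/m) = sqrt(2*3435/0.014) = 700.5 m/s

700.5 m/s


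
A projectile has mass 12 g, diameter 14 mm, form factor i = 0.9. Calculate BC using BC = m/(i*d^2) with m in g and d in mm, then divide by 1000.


BC = m/(i*d^2*1000) = 12/(0.9 * 14^2 * 1000) = 6.803e-05

6.803e-05


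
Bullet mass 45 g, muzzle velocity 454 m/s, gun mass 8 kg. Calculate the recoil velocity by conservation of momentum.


v_recoil = m_p * v_p / m_gun = 0.045 * 454 / 8 = 2.554 m/s

2.554 m/s


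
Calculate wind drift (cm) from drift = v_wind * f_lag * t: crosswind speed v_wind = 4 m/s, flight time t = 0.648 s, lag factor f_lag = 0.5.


drift = v_wind * lag * t = 4 * 0.5 * 0.648 = 1.296 m ≈ 129.6 cm

129.6 cm


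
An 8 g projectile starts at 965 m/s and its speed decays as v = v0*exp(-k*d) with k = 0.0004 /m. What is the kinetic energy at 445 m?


v = v0*exp(-k*d) = 965*exp(-0.0004*445) = 807.649 m/s
E = 0.5*m*v^2 = 0.5*0.008*807.649^2 = 2609 J

2609 J


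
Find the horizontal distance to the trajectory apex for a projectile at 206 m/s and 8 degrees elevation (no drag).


R = v0^2*sin(2*theta)/g = 206^2*sin(2*8°)/9.81 = 1192.35 m
apex_dist = R/2 = 1192.35/2 = 596.2 m

596.2 m


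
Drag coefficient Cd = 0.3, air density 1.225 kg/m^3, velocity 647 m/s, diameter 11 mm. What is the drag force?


A = pi*(d/2)^2 = pi*(11/2000)^2 = 9.50332e-05 m^2
Fd = 0.5*Cd*rho*A*v^2 = 0.5*0.3*1.225*9.50332e-05*647^2 = 7.31 N

7.31 N


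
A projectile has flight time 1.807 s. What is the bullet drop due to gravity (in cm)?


drop = 0.5*g*t^2 = 0.5*9.81*1.807^2 = 16.016 m ≈ 1602 cm

1602 cm


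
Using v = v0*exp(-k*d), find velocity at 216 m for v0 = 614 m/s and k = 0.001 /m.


v = v0*exp(-k*d) = 614*exp(-0.001*216) = 494.7 m/s

494.7 m/s


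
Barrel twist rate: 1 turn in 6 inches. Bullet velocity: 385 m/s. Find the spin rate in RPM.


twist_m = 6*0.0254 = 0.1524 m
spin = v/twist = 385/0.1524 = 2526.247 rev/s
RPM = spin*60 = 2526.247*60 ≈ 151575 RPM

151575 RPM


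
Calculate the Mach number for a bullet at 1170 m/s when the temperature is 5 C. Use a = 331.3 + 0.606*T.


a = 331.3 + 0.606*(5) = 334.33 m/s
M = v/a = 1170/334.33 = 3.5

3.5


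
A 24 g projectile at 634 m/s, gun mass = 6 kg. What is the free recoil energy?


v_r = m_p*v_p/m_gun = 0.024*634/6 = 2.536 m/s, E_r = 0.5*m_gun*v_r^2 = 0.5*6*2.536^2 = 19.29 J

19.29 J


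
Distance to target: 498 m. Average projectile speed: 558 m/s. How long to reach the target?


t = d/v = 498/558 = 0.8925 s

0.8925 s


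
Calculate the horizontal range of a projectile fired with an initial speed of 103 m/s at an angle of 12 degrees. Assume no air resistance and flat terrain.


R = v0^2 * sin(2*theta) / g = 103^2 * sin(2*12°) / 9.81 = 439.9 m

439.9 m


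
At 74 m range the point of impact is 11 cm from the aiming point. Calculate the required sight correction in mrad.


1 mrad subtends 1 cm per 10 m of range, so adj = error_cm / (dist_m / 10) = 11 / (74/10) = 1.486 mrad

1.486 mrad


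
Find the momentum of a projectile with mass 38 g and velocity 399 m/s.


p = m*v = 0.038*399 = 15.16 kg·m/s

15.16 kg·m/s


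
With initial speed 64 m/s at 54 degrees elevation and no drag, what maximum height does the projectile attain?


H = (v0*sin(theta))^2 / (2g) = (64*sin(54°))^2 / (2*9.81) = 136.6 m

136.6 m


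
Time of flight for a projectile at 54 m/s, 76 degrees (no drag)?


T = 2*v0*sin(theta)/g = 2*54*sin(76°)/9.81 = 10.68 s

10.68 s


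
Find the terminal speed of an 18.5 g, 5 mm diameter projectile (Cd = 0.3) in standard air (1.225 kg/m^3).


A = pi*(d/2)^2 = pi*(5/2000)^2 = 1.96350e-05 m^2
vt = sqrt(2mg/(Cd*rho*A)) = sqrt(2*0.0185*9.81/(0.3 * 1.225 * 1.96350e-05)) = 224.3 m/s

224.3 m/s


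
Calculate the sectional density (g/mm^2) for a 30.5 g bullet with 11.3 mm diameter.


SD = m/d^2 = 30.5/11.3^2 = 0.2389 g/mm^2

0.2389 g/mm^2


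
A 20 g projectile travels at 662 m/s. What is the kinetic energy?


E = 0.5*m*v^2 = 0.5*0.02*662^2 = 4382 J

4382 J


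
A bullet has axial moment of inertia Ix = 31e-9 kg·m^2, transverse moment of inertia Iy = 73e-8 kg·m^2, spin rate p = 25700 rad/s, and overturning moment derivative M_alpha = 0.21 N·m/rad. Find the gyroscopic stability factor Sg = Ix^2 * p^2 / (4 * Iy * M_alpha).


Sg = Ix^2 * p^2 / (4 * Iy * M_alpha) = (31e-9)^2 * 25700^2 / (4 * 73e-8 * 0.21) = 1.035

1.035


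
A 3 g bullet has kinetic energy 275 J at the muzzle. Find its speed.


v = sqrt(2*E/m) = sqrt(2*275/0.003) = 428.2 m/s

428.2 m/s


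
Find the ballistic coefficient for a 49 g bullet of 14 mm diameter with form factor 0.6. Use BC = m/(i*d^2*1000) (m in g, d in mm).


BC = m/(i*d^2*1000) = 49/(0.6 * 14^2 * 1000) = 0.0004167

0.0004167


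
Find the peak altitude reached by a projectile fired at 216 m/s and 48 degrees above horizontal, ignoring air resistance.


H = (v0*sin(theta))^2 / (2g) = (216*sin(48°))^2 / (2*9.81) = 1313 m

1313 m


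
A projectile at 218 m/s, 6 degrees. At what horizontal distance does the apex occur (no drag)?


R = v0^2*sin(2*theta)/g = 218^2*sin(2*6°)/9.81 = 1007.22 m
apex_dist = R/2 = 1007.22/2 = 503.6 m

503.6 m


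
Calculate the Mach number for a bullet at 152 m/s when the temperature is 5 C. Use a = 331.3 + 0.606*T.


a = 331.3 + 0.606*(5) = 334.33 m/s
M = v/a = 152/334.33 = 0.4546

0.4546


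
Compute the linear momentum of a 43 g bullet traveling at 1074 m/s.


p = m*v = 0.043*1074 = 46.18 kg·m/s

46.18 kg·m/s


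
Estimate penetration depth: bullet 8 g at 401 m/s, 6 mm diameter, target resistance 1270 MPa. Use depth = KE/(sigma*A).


A = pi*(d/2)^2 = pi*(6/2)^2 = 28.2743 mm^2
E = 0.5*m*v^2 = 0.5*0.008*401^2 = 643.204 J
depth = E/(sigma*A) = 643.204 J / (1270 MPa * 28.2743 mm^2) = 643.204/(1270 * 28.2743) m = 0.0179124 m ≈ 17.91 mm

17.91 mm


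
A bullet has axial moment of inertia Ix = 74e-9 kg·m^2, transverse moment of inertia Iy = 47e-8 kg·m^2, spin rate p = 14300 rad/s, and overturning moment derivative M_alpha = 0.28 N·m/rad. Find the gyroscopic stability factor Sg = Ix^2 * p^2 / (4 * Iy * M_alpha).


Sg = Ix^2 * p^2 / (4 * Iy * M_alpha) = (74e-9)^2 * 14300^2 / (4 * 47e-8 * 0.28) = 2.127

2.127


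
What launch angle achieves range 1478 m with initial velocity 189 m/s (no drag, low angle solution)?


sin(2*theta) = R*g/v0^2 = 1478*9.81/189^2 = 0.405901, theta = arcsin(0.405901)/2 = 11.97°

11.97 degrees


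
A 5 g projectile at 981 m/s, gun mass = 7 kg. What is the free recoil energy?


v_r = m_p*v_p/m_gun = 0.005*981/7 = 0.700714 m/s, E_r = 0.5*m_gun*v_r^2 = 0.5*7*0.700714^2 = 1.719 J

1.719 J


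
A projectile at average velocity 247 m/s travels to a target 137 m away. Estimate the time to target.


t = d/v = 137/247 = 0.5547 s

0.5547 s


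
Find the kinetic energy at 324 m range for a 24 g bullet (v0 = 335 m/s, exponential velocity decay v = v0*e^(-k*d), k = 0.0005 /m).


v = v0*exp(-k*d) = 335*exp(-0.0005*324) = 284.898 m/s
E = 0.5*m*v^2 = 0.5*0.024*284.898^2 = 974 J

974 J


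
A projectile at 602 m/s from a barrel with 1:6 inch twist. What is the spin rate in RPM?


twist_m = 6*0.0254 = 0.1524 m
spin = v/twist = 602/0.1524 = 3950.131 rev/s
RPM = spin*60 = 3950.131*60 ≈ 237008 RPM

237008 RPM


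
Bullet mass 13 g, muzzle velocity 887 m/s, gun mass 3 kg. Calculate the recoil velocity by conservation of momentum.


v_recoil = m_p * v_p / m_gun = 0.013 * 887 / 3 = 3.844 m/s

3.844 m/s


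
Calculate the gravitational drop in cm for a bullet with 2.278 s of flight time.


drop = 0.5*g*t^2 = 0.5*9.81*2.278^2 = 25.4534 m ≈ 2545 cm

2545 cm


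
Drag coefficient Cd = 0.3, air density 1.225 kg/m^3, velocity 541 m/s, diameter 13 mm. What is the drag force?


A = pi*(d/2)^2 = pi*(13/2000)^2 = 1.32732e-04 m^2
Fd = 0.5*Cd*rho*A*v^2 = 0.5*0.3*1.225*1.32732e-04*541^2 = 7.138 N

7.138 N


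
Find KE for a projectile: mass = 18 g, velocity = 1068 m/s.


E = 0.5*m*v^2 = 0.5*0.018*1068^2 = 10266 J

10266 J


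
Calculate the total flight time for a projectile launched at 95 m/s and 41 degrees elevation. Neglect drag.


T = 2*v0*sin(theta)/g = 2*95*sin(41°)/9.81 = 12.71 s

12.71 s


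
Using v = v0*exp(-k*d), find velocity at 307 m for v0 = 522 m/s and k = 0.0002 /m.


v = v0*exp(-k*d) = 522*exp(-0.0002*307) = 490.9 m/s

490.9 m/s


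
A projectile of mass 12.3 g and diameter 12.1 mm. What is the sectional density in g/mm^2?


SD = m/d^2 = 12.3/12.1^2 = 0.08401 g/mm^2

0.08401 g/mm^2


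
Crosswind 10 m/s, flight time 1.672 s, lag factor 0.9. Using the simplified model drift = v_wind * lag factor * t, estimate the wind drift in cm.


drift = v_wind * lag * t = 10 * 0.9 * 1.672 = 15.048 m ≈ 1505 cm

1505 cm


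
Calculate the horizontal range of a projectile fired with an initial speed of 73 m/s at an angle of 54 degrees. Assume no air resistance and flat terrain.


R = v0^2 * sin(2*theta) / g = 73^2 * sin(2*54°) / 9.81 = 516.6 m

516.6 m


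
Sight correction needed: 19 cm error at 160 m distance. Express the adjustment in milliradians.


1 mrad subtends 1 cm per 10 m of range, so adj = error_cm / (dist_m / 10) = 19 / (160/10) = 1.188 mrad

1.188 mrad


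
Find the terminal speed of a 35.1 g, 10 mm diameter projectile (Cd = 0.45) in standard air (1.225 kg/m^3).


A = pi*(d/2)^2 = pi*(10/2000)^2 = 7.85398e-05 m^2
vt = sqrt(2mg/(Cd*rho*A)) = sqrt(2*0.0351*9.81/(0.45 * 1.225 * 7.85398e-05)) = 126.1 m/s

126.1 m/s


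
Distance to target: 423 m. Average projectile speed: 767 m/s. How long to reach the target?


t = d/v = 423/767 = 0.5515 s

0.5515 s


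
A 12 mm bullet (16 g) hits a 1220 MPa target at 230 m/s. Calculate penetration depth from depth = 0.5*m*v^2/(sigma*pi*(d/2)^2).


A = pi*(d/2)^2 = pi*(12/2)^2 = 113.097 mm^2
E = 0.5*m*v^2 = 0.5*0.016*230^2 = 423.2 J
depth = E/(sigma*A) = 423.2 J / (1220 MPa * 113.097 mm^2) = 423.2/(1220 * 113.097) m = 0.00306714 m ≈ 3.067 mm

3.067 mm


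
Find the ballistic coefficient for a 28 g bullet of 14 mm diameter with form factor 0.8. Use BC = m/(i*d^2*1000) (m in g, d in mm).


BC = m/(i*d^2*1000) = 28/(0.8 * 14^2 * 1000) = 0.0001786

0.0001786


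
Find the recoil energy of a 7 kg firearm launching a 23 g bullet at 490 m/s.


v_r = m_p*v_p/m_gun = 0.023*490/7 = 1.61 m/s, E_r = 0.5*m_gun*v_r^2 = 0.5*7*1.61^2 = 9.072 J

9.072 J


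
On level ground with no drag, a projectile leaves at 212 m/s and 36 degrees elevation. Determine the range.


R = v0^2 * sin(2*theta) / g = 212^2 * sin(2*36°) / 9.81 = 4357 m

4357 m


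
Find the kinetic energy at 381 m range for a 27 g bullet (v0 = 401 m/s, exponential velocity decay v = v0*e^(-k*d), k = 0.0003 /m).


v = v0*exp(-k*d) = 401*exp(-0.0003*381) = 357.688 m/s
E = 0.5*m*v^2 = 0.5*0.027*357.688^2 = 1727 J

1727 J


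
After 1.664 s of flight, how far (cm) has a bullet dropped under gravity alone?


drop = 0.5*g*t^2 = 0.5*9.81*1.664^2 = 13.5814 m ≈ 1358 cm

1358 cm


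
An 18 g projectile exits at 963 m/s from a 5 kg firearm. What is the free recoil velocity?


v_recoil = m_p * v_p / m_gun = 0.018 * 963 / 5 = 3.467 m/s

3.467 m/s


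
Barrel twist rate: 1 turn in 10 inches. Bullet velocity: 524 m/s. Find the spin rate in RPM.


twist_m = 10*0.0254 = 0.254 m
spin = v/twist = 524/0.254 = 2062.992 rev/s
RPM = spin*60 = 2062.992*60 ≈ 123780 RPM

123780 RPM


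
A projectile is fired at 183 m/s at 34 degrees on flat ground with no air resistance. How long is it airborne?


T = 2*v0*sin(theta)/g = 2*183*sin(34°)/9.81 = 20.86 s

20.86 s


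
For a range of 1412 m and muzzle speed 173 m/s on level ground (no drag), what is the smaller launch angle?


sin(2*theta) = R*g/v0^2 = 1412*9.81/173^2 = 0.462819, theta = arcsin(0.462819)/2 = 13.78°

13.78 degrees


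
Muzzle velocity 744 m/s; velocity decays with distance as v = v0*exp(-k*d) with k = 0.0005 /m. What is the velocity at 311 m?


v = v0*exp(-k*d) = 744*exp(-0.0005*311) = 636.9 m/s

636.9 m/s


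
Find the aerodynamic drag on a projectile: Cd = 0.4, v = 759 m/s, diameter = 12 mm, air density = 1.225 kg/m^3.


A = pi*(d/2)^2 = pi*(12/2000)^2 = 1.13097e-04 m^2
Fd = 0.5*Cd*rho*A*v^2 = 0.5*0.4*1.225*1.13097e-04*759^2 = 15.96 N

15.96 N


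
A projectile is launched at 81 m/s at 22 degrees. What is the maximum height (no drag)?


H = (v0*sin(theta))^2 / (2g) = (81*sin(22°))^2 / (2*9.81) = 46.93 m

46.93 m


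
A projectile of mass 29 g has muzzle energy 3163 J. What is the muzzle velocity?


v = sqrt(2*E/m) = sqrt(2*3163/0.029) = 467.1 m/s

467.1 m/s


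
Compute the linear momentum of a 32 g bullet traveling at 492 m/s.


p = m*v = 0.032*492 = 15.74 kg·m/s

15.74 kg·m/s


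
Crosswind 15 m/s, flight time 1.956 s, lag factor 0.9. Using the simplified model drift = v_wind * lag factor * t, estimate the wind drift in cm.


drift = v_wind * lag * t = 15 * 0.9 * 1.956 = 26.406 m ≈ 2641 cm

2641 cm


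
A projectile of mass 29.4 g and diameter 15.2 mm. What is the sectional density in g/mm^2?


SD = m/d^2 = 29.4/15.2^2 = 0.1273 g/mm^2

0.1273 g/mm^2


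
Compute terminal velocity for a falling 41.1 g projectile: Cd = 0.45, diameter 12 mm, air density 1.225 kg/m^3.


A = pi*(d/2)^2 = pi*(12/2000)^2 = 1.13097e-04 m^2
vt = sqrt(2mg/(Cd*rho*A)) = sqrt(2*0.0411*9.81/(0.45 * 1.225 * 1.13097e-04)) = 113.7 m/s

113.7 m/s


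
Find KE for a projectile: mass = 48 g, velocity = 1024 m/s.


E = 0.5*m*v^2 = 0.5*0.048*1024^2 = 25166 J

25166 J


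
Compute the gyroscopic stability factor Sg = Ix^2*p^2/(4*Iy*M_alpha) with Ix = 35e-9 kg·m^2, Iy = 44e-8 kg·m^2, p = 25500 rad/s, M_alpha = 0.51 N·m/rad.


Sg = Ix^2 * p^2 / (4 * Iy * M_alpha) = (35e-9)^2 * 25500^2 / (4 * 44e-8 * 0.51) = 0.8874

0.8874


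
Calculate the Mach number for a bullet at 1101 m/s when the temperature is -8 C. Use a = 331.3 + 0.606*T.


a = 331.3 + 0.606*(-8) = 326.452 m/s
M = v/a = 1101/326.452 = 3.373

3.373


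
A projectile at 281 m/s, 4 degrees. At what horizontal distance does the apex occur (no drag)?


R = v0^2*sin(2*theta)/g = 281^2*sin(2*4°)/9.81 = 1120.21 m
apex_dist = R/2 = 1120.21/2 = 560.1 m

560.1 m


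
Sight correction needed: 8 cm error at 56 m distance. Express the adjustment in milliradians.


1 mrad subtends 1 cm per 10 m of range, so adj = error_cm / (dist_m / 10) = 8 / (56/10) = 1.429 mrad

1.429 mrad


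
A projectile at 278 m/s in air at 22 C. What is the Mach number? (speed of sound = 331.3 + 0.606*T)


a = 331.3 + 0.606*(22) = 344.632 m/s
M = v/a = 278/344.632 = 0.8067

0.8067


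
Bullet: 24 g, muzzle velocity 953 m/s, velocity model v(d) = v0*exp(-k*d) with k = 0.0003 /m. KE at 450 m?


v = v0*exp(-k*d) = 953*exp(-0.0003*450) = 832.651 m/s
E = 0.5*m*v^2 = 0.5*0.024*832.651^2 = 8320 J

8320 J


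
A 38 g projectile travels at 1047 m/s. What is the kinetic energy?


E = 0.5*m*v^2 = 0.5*0.038*1047^2 = 20828 J

20828 J


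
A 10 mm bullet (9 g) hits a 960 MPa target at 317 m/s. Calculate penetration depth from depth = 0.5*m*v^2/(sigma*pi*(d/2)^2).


A = pi*(d/2)^2 = pi*(10/2)^2 = 78.5398 mm^2
E = 0.5*m*v^2 = 0.5*0.009*317^2 = 452.2 J
depth = E/(sigma*A) = 452.2 J / (960 MPa * 78.5398 mm^2) = 452.2/(960 * 78.5398) m = 0.0059975 m ≈ 5.997 mm

5.997 mm


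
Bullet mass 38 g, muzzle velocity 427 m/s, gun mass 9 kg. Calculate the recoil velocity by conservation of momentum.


v_recoil = m_p * v_p / m_gun = 0.038 * 427 / 9 = 1.803 m/s

1.803 m/s


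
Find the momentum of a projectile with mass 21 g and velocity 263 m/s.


p = m*v = 0.021*263 = 5.523 kg·m/s

5.523 kg·m/s


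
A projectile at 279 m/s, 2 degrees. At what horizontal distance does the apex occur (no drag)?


R = v0^2*sin(2*theta)/g = 279^2*sin(2*2°)/9.81 = 553.508 m
apex_dist = R/2 = 553.508/2 = 276.8 m

276.8 m


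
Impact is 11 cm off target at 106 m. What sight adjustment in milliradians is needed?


1 mrad subtends 1 cm per 10 m of range, so adj = error_cm / (dist_m / 10) = 11 / (106/10) = 1.038 mrad

1.038 mrad


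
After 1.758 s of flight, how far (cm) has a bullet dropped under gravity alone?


drop = 0.5*g*t^2 = 0.5*9.81*1.758^2 = 15.1592 m ≈ 1516 cm

1516 cm


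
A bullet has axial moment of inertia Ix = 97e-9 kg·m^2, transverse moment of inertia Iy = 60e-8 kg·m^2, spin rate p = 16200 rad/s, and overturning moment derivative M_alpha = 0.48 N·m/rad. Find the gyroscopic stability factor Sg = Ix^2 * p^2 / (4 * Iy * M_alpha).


Sg = Ix^2 * p^2 / (4 * Iy * M_alpha) = (97e-9)^2 * 16200^2 / (4 * 60e-8 * 0.48) = 2.143

2.143


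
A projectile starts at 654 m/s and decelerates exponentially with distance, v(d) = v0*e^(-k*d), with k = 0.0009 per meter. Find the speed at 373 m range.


v = v0*exp(-k*d) = 654*exp(-0.0009*373) = 467.5 m/s

467.5 m/s


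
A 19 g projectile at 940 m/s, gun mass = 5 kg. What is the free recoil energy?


v_r = m_p*v_p/m_gun = 0.019*940/5 = 3.572 m/s, E_r = 0.5*m_gun*v_r^2 = 0.5*5*3.572^2 = 31.9 J

31.9 J


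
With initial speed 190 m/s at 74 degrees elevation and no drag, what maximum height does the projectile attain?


H = (v0*sin(theta))^2 / (2g) = (190*sin(74°))^2 / (2*9.81) = 1700 m

1700 m


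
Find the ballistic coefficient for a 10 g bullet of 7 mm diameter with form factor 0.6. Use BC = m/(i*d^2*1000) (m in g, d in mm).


BC = m/(i*d^2*1000) = 10/(0.6 * 7^2 * 1000) = 0.0003401

0.0003401


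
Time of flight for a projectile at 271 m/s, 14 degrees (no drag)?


T = 2*v0*sin(theta)/g = 2*271*sin(14°)/9.81 = 13.37 s

13.37 s


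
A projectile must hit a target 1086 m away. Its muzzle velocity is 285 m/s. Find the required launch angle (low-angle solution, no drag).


sin(2*theta) = R*g/v0^2 = 1086*9.81/285^2 = 0.131162, theta = arcsin(0.131162)/2 = 3.768°

3.768 degrees


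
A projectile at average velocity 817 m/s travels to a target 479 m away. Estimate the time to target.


t = d/v = 479/817 = 0.5863 s

0.5863 s


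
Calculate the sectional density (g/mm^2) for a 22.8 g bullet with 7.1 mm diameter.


SD = m/d^2 = 22.8/7.1^2 = 0.4523 g/mm^2

0.4523 g/mm^2


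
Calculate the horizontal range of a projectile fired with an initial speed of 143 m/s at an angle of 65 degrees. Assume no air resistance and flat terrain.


R = v0^2 * sin(2*theta) / g = 143^2 * sin(2*65°) / 9.81 = 1597 m

1597 m


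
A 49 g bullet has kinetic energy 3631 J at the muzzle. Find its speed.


v = sqrt(2*E/m) = sqrt(2*3631/0.049) = 385 m/s

385 m/s


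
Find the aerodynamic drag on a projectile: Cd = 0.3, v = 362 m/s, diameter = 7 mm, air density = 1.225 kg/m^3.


A = pi*(d/2)^2 = pi*(7/2000)^2 = 3.84845e-05 m^2
Fd = 0.5*Cd*rho*A*v^2 = 0.5*0.3*1.225*3.84845e-05*362^2 = 0.9267 N

0.9267 N


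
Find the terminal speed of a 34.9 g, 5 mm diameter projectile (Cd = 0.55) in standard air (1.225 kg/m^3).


A = pi*(d/2)^2 = pi*(5/2000)^2 = 1.96350e-05 m^2
vt = sqrt(2mg/(Cd*rho*A)) = sqrt(2*0.0349*9.81/(0.55 * 1.225 * 1.96350e-05)) = 227.5 m/s

227.5 m/s


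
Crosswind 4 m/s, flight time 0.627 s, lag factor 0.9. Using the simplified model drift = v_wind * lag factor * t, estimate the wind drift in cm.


drift = v_wind * lag * t = 4 * 0.9 * 0.627 = 2.2572 m ≈ 225.7 cm

225.7 cm


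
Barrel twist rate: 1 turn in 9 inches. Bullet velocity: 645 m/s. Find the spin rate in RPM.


twist_m = 9*0.0254 = 0.2286 m
spin = v/twist = 645/0.2286 = 2821.522 rev/s
RPM = spin*60 = 2821.522*60 ≈ 169291 RPM

169291 RPM


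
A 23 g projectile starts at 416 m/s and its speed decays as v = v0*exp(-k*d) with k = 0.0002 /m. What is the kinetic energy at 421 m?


v = v0*exp(-k*d) = 416*exp(-0.0002*421) = 382.407 m/s
E = 0.5*m*v^2 = 0.5*0.023*382.407^2 = 1682 J

1682 J


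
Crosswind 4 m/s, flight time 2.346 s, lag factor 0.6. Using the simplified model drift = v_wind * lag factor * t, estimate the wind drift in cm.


drift = v_wind * lag * t = 4 * 0.6 * 2.346 = 5.6304 m ≈ 563 cm

563 cm


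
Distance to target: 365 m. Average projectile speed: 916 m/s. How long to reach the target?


t = d/v = 365/916 = 0.3985 s

0.3985 s


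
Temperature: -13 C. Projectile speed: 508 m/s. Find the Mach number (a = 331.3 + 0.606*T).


a = 331.3 + 0.606*(-13) = 323.422 m/s
M = v/a = 508/323.422 = 1.571

1.571


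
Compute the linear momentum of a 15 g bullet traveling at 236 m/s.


p = m*v = 0.015*236 = 3.54 kg·m/s

3.54 kg·m/s


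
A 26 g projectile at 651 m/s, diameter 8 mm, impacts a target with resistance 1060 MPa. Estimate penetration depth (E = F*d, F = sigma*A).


A = pi*(d/2)^2 = pi*(8/2)^2 = 50.2655 mm^2
E = 0.5*m*v^2 = 0.5*0.026*651^2 = 5509.41 J
depth = E/(sigma*A) = 5509.41 J / (1060 MPa * 50.2655 mm^2) = 5509.41/(1060 * 50.2655) m = 0.103402 m ≈ 103.4 mm

103.4 mm


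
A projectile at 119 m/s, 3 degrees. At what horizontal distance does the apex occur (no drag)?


R = v0^2*sin(2*theta)/g = 119^2*sin(2*3°)/9.81 = 150.89 m
apex_dist = R/2 = 150.89/2 = 75.44 m

75.44 m


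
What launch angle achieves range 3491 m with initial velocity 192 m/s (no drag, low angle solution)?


sin(2*theta) = R*g/v0^2 = 3491*9.81/192^2 = 0.929001, theta = arcsin(0.929001)/2 = 34.14°

34.14 degrees


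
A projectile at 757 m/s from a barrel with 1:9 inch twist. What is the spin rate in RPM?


twist_m = 9*0.0254 = 0.2286 m
spin = v/twist = 757/0.2286 = 3311.461 rev/s
RPM = spin*60 = 3311.461*60 ≈ 198688 RPM

198688 RPM


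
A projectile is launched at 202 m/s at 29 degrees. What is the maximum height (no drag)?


H = (v0*sin(theta))^2 / (2g) = (202*sin(29°))^2 / (2*9.81) = 488.8 m

488.8 m


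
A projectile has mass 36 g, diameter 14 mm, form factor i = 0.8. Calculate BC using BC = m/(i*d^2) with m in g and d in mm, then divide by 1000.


BC = m/(i*d^2*1000) = 36/(0.8 * 14^2 * 1000) = 0.0002296

0.0002296


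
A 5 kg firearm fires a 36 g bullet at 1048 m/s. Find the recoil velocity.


v_recoil = m_p * v_p / m_gun = 0.036 * 1048 / 5 = 7.546 m/s

7.546 m/s


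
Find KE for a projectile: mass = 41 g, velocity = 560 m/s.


E = 0.5*m*v^2 = 0.5*0.041*560^2 = 6429 J

6429 J


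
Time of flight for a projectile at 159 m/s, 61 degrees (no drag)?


T = 2*v0*sin(theta)/g = 2*159*sin(61°)/9.81 = 28.35 s

28.35 s


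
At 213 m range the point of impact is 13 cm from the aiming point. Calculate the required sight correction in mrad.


1 mrad subtends 1 cm per 10 m of range, so adj = error_cm / (dist_m / 10) = 13 / (213/10) = 0.6103 mrad

0.6103 mrad


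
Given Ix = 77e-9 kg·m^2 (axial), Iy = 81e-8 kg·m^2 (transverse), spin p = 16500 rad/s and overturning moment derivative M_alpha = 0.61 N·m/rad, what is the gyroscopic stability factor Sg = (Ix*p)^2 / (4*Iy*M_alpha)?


Sg = Ix^2 * p^2 / (4 * Iy * M_alpha) = (77e-9)^2 * 16500^2 / (4 * 81e-8 * 0.61) = 0.8167

0.8167


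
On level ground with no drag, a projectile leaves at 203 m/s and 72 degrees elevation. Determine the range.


R = v0^2 * sin(2*theta) / g = 203^2 * sin(2*72°) / 9.81 = 2469 m

2469 m


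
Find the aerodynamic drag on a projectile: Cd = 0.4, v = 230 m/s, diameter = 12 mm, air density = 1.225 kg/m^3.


A = pi*(d/2)^2 = pi*(12/2000)^2 = 1.13097e-04 m^2
Fd = 0.5*Cd*rho*A*v^2 = 0.5*0.4*1.225*1.13097e-04*230^2 = 1.466 N

1.466 N


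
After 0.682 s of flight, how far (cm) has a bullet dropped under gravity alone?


drop = 0.5*g*t^2 = 0.5*9.81*0.682^2 = 2.28143 m ≈ 228.1 cm

228.1 cm
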